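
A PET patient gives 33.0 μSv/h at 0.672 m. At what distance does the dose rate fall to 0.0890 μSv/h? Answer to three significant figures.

12.9 m

Using I₁d₁² = I₂d₂², d₂ = d₁·√(I₁/I₂).
I₁/I₂ = 33.0/0.0890 = 370.8, so d₂ = 0.672 × √370.8 = 12.94 m.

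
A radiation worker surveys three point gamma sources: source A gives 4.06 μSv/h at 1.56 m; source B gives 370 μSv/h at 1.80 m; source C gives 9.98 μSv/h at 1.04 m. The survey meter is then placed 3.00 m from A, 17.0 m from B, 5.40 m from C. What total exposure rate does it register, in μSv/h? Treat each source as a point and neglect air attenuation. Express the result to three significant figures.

Each source contributes Iᵢ·(dᵢ/rᵢ)²; contributions add.
A: 4.06 × (1.56/3.00)² = 1.098 μSv/h
B: 370 × (1.80/17.0)² = 4.148 μSv/h
C: 9.98 × (1.04/5.40)² = 0.3702 μSv/h
Total = 1.098 + 4.148 + 0.3702 = 5.616 μSv/h.

5.62 μSv/h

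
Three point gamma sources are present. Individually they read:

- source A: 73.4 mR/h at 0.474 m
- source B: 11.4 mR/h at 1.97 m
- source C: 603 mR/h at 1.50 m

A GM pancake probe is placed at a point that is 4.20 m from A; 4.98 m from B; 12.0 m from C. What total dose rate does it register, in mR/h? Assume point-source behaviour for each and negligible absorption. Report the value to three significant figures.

Each source contributes Iᵢ·(dᵢ/rᵢ)²; contributions add.
A: 73.4 × (0.474/4.20)² = 0.9349 mR/h
B: 11.4 × (1.97/4.98)² = 1.784 mR/h
C: 603 × (1.50/12.0)² = 9.422 mR/h
Total = 0.9349 + 1.784 + 9.422 = 12.14 mR/h.

12.1 mR/h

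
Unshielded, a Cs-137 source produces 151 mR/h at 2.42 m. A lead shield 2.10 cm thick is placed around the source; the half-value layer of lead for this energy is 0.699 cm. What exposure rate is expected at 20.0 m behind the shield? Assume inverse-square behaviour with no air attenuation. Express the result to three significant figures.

0.276 mR/h

Distance alone: (2.42/20.0)² = 0.01464, so 151 × 0.01464 = 2.211 mR/h.
Shield: 2.10/0.699 = 3.004 half-value layers → attenuation 2^(−3.004) = 0.1247.
Combined: 2.211 × 0.1247 = 0.2757 mR/h.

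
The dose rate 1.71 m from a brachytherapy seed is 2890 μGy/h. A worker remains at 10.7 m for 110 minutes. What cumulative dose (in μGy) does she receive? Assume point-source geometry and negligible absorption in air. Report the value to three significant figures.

Intensity scales as (d₁/d₂)², so rate at 10.7 m:
(1.71/10.7)² = 0.02554, so 2890 × 0.02554 = 73.81 μGy/h.
Dose = rate × time = 73.81 μGy/h × 1.833 h = 135.3 μGy.

135 μGy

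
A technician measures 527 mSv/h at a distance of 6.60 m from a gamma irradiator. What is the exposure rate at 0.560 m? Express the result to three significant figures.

73200 mSv/h

Applying the 1/r² law, the rate at 0.560 m is
527 × (6.60/0.560)² = 527 × 138.9 = 73200 mSv/h.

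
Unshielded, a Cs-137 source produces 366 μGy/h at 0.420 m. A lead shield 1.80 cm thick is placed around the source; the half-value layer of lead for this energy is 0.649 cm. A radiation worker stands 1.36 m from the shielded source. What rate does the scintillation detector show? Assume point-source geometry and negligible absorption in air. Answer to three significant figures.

5.11 μGy/h

Distance alone: (0.420/1.36)² = 0.09537, so 366 × 0.09537 = 34.91 μGy/h.
Shield: 1.80/0.649 = 2.773 half-value layers → attenuation 2^(−2.773) = 0.1463.
Combined: 34.91 × 0.1463 = 5.107 μGy/h.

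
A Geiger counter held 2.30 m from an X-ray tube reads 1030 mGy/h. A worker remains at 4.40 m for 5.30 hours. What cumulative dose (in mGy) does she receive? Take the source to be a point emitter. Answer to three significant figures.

1490 mGy

Applying the 1/r² law, rate at 4.40 m:
1030 × (2.30/4.40)² = 1030 × 0.2732 = 281.4 mGy/h.
Dose = rate × time = 281.4 mGy/h × 5.300 h = 1491 mGy.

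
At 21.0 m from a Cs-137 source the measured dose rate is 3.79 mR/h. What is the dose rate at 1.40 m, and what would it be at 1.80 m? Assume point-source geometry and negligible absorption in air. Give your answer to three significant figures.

853 mR/h; 516 mR/h

Since intensity falls as 1/r²,
At 1.40 m: (21.0/1.40)² = 225.0, so 3.79 × 225.0 = 852.8 mR/h
At 1.80 m: 852.8 × (1.40/1.80)² = 852.8 × 0.6049 = 515.9 mR/h.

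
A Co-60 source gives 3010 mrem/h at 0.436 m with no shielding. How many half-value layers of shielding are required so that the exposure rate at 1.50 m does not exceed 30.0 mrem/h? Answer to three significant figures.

3.08 half-value layers

At 1.50 m, distance alone gives 3010 × (0.436/1.50)² = 3010 × 0.08449 = 254.3 mrem/h.
Further attenuation needed: 254.3/30.0 = 8.477.
n = log₂(8.477) = 3.084 half-value layers.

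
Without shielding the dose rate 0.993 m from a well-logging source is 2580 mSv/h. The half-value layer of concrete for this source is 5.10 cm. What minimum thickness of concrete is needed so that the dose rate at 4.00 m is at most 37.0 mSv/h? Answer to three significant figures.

10.7 cm

At 4.00 m, distance alone gives 2580 × (0.993/4.00)² = 2580 × 0.06163 = 159.0 mSv/h.
Further attenuation needed: 159.0/37.0 = 4.297.
n = log₂(4.297) = 2.103 half-value layers.
Thickness = 2.103 × 5.10 cm = 10.73 cm.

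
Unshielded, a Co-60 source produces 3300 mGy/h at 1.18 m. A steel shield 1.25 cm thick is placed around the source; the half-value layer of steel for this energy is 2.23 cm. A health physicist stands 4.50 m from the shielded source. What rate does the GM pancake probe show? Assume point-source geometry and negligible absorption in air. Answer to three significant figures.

154 mGy/h

Distance alone: (1.18/4.50)² = 0.06876, so 3300 × 0.06876 = 226.9 mGy/h.
Shield: 1.25/2.23 = 0.5605 half-value layers → attenuation 2^(−0.5605) = 0.6781.
Combined: 226.9 × 0.6781 = 153.9 mGy/h.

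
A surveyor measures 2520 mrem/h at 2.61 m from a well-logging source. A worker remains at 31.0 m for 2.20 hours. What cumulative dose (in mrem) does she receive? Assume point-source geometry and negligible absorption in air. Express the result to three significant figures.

Since intensity falls as 1/r², rate at 31.0 m:
(2.61/31.0)² = 0.007089, so 2520 × 0.007089 = 17.86 mrem/h.
Dose = rate × time = 17.86 mrem/h × 2.200 h = 39.29 mrem.

39.3 mrem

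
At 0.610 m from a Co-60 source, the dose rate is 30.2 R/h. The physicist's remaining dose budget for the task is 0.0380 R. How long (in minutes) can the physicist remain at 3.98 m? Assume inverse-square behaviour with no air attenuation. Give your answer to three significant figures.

Applying the 1/r² law, rate at 3.98 m:
(0.610/3.98)² = 0.02349, so 30.2 × 0.02349 = 0.7094 R/h.
Stay time = 0.0380 R ÷ 0.7094 R/h = 0.05357 h = 3.214 min.

3.21 min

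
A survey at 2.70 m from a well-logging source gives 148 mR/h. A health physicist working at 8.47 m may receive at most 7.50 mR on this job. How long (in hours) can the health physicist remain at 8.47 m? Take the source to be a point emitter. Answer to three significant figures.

0.499 h

Intensity scales as (d₁/d₂)², so rate at 8.47 m:
148 × (2.70/8.47)² = 148 × 0.1016 = 15.04 mR/h.
Stay time = 7.50 mR ÷ 15.04 mR/h = 0.4987 h.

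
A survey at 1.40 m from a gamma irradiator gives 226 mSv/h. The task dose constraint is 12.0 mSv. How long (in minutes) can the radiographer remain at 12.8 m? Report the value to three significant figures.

266 min

Since intensity falls as 1/r², rate at 12.8 m:
(1.40/12.8)² = 0.01196, so 226 × 0.01196 = 2.703 mSv/h.
Stay time = 12.0 mSv ÷ 2.703 mSv/h = 4.440 h = 266.4 min.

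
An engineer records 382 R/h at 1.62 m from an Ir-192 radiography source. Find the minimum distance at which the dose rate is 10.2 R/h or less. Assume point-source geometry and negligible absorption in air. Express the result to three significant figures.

9.91 m

Applying the 1/r² law, d₂ = d₁·√(I₁/I₂).
I₁/I₂ = 382/10.2 = 37.45, so d₂ = 1.62 × √37.45 = 9.914 m.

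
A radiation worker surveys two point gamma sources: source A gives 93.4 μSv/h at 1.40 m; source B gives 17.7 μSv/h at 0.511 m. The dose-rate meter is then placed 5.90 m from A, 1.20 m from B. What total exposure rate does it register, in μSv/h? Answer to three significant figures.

8.47 μSv/h

Each source contributes Iᵢ·(dᵢ/rᵢ)²; contributions add.
A: 93.4 × (1.40/5.90)² = 5.259 μSv/h
B: 17.7 × (0.511/1.20)² = 3.210 μSv/h
Total = 5.259 + 3.210 = 8.469 μSv/h.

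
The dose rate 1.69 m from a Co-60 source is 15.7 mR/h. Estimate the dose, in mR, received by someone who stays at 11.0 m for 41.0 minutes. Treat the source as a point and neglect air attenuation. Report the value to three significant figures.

Intensity scales as (d₁/d₂)², so rate at 11.0 m:
15.7 × (1.69/11.0)² = 15.7 × 0.02360 = 0.3705 mR/h.
Dose = rate × time = 0.3705 mR/h × 0.6833 h = 0.2532 mR.

0.253 mR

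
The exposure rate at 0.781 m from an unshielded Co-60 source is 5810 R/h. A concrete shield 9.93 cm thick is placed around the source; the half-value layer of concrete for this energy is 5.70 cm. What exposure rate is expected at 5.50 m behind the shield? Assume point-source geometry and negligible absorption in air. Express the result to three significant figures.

Distance alone: (0.781/5.50)² = 0.02016, so 5810 × 0.02016 = 117.1 R/h.
Shield: 9.93/5.70 = 1.742 half-value layers → attenuation 2^(−1.742) = 0.2990.
Combined: 117.1 × 0.2990 = 35.01 R/h.

35.0 R/h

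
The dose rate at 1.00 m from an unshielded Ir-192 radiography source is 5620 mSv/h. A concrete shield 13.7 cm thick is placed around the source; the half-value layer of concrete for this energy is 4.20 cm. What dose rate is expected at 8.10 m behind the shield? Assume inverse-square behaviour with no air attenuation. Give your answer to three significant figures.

8.93 mSv/h

Distance alone: 5620 × (1.00/8.10)² = 5620 × 0.01524 = 85.65 mSv/h.
Shield: 13.7/4.20 = 3.262 half-value layers → attenuation 2^(−3.262) = 0.1042.
Combined: 85.65 × 0.1042 = 8.925 mSv/h.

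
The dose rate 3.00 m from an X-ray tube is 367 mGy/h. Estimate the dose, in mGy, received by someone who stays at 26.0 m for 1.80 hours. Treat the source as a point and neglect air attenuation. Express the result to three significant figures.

8.79 mGy

Applying the 1/r² law, rate at 26.0 m:
367 × (3.00/26.0)² = 367 × 0.01331 = 4.885 mGy/h.
Dose = rate × time = 4.885 mGy/h × 1.800 h = 8.793 mGy.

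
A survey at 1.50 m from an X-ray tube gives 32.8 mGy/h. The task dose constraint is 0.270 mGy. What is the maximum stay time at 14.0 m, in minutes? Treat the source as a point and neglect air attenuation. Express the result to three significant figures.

43.0 min

Since intensity falls as 1/r², rate at 14.0 m:
(1.50/14.0)² = 0.01148, so 32.8 × 0.01148 = 0.3765 mGy/h.
Stay time = 0.270 mGy ÷ 0.3765 mGy/h = 0.7171 h = 43.03 min.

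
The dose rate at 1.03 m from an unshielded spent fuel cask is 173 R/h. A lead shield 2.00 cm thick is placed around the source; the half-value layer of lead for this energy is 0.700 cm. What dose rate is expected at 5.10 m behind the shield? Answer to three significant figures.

Distance alone: 173 × (1.03/5.10)² = 173 × 0.04079 = 7.057 R/h.
Shield: 2.00/0.700 = 2.857 half-value layers → attenuation 2^(−2.857) = 0.1380.
Combined: 7.057 × 0.1380 = 0.9739 R/h.

0.974 R/h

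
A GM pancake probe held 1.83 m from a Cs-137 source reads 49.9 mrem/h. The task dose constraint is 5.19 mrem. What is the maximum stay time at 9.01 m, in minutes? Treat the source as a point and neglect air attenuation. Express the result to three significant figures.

Using I₁d₁² = I₂d₂², rate at 9.01 m:
(1.83/9.01)² = 0.04125, so 49.9 × 0.04125 = 2.058 mrem/h.
Stay time = 5.19 mrem ÷ 2.058 mrem/h = 2.522 h = 151.3 min.

151 min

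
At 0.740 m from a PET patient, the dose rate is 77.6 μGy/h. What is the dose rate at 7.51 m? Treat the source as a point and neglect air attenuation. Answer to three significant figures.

Using I₁d₁² = I₂d₂², the rate at 7.51 m is
77.6 × (0.740/7.51)² = 77.6 × 0.009709 = 0.7534 μGy/h.

0.753 μGy/h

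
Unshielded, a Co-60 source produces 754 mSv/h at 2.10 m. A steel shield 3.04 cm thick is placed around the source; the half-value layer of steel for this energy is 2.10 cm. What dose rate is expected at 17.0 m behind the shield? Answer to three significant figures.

Distance alone: (2.10/17.0)² = 0.01526, so 754 × 0.01526 = 11.51 mSv/h.
Shield: 3.04/2.10 = 1.448 half-value layers → attenuation 2^(−1.448) = 0.3665.
Combined: 11.51 × 0.3665 = 4.218 mSv/h.

4.22 mSv/h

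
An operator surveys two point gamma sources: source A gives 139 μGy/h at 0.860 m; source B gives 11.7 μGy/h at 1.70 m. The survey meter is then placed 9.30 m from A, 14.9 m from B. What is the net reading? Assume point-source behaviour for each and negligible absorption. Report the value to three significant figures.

1.34 μGy/h

Each source contributes Iᵢ·(dᵢ/rᵢ)²; contributions add.
A: 139 × (0.860/9.30)² = 1.189 μGy/h
B: 11.7 × (1.70/14.9)² = 0.1523 μGy/h
Total = 1.189 + 0.1523 = 1.341 μGy/h.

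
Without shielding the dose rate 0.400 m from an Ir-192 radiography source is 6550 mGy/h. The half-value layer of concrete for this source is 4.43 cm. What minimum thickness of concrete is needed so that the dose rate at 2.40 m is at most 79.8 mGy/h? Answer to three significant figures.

5.27 cm

At 2.40 m, distance alone gives (0.400/2.40)² = 0.02778, so 6550 × 0.02778 = 182.0 mGy/h.
Further attenuation needed: 182.0/79.8 = 2.281.
n = log₂(2.281) = 1.190 half-value layers.
Thickness = 1.190 × 4.43 cm = 5.272 cm.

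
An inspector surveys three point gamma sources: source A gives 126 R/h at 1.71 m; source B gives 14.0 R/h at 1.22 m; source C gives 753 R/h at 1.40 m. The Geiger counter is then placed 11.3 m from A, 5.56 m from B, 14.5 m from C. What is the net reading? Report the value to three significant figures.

10.6 R/h

Each source contributes Iᵢ·(dᵢ/rᵢ)²; contributions add.
A: 126 × (1.71/11.3)² = 2.885 R/h
B: 14.0 × (1.22/5.56)² = 0.6741 R/h
C: 753 × (1.40/14.5)² = 7.020 R/h
Total = 2.885 + 0.6741 + 7.020 = 10.58 R/h.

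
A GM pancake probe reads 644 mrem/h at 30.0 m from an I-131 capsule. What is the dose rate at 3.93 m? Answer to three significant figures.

37500 mrem/h

By the inverse-square law, the rate at 3.93 m is
644 × (30.0/3.93)² = 644 × 58.27 = 37530 mrem/h.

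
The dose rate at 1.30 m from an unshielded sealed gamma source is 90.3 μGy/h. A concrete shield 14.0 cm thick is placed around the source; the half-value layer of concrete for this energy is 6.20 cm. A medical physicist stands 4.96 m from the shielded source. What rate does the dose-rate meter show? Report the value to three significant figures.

1.30 μGy/h

Distance alone: (1.30/4.96)² = 0.06869, so 90.3 × 0.06869 = 6.203 μGy/h.
Shield: 14.0/6.20 = 2.258 half-value layers → attenuation 2^(−2.258) = 0.2091.
Combined: 6.203 × 0.2091 = 1.297 μGy/h.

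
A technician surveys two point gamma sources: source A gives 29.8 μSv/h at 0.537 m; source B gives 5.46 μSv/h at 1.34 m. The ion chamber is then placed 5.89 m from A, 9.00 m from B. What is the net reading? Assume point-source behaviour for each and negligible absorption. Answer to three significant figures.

0.369 μSv/h

By superposition, sum each source's inverse-square contribution:
A: 29.8 × (0.537/5.89)² = 0.2477 μSv/h
B: 5.46 × (1.34/9.00)² = 0.1210 μSv/h
Total = 0.2477 + 0.1210 = 0.3687 μSv/h.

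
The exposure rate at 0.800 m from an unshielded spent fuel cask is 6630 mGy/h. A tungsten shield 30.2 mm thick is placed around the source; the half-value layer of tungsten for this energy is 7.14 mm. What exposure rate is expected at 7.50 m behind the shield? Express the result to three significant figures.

4.02 mGy/h

Distance alone: 6630 × (0.800/7.50)² = 6630 × 0.01138 = 75.45 mGy/h.
Shield: 30.2/7.14 = 4.230 half-value layers → attenuation 2^(−4.230) = 0.05329.
Combined: 75.45 × 0.05329 = 4.021 mGy/h.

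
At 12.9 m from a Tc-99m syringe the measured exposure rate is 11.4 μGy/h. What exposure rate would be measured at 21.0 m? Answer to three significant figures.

By the inverse-square law, scaling from 12.9 m to 21.0 m:
(12.9/21.0)² = 0.3773, so 11.4 × 0.3773 = 4.301 μGy/h.

4.30 μGy/h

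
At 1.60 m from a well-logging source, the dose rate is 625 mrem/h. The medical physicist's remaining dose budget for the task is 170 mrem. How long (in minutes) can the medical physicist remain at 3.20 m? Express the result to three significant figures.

65.3 min

By the inverse-square law, rate at 3.20 m:
625 × (1.60/3.20)² = 625 × 0.2500 = 156.2 mrem/h.
Stay time = 170 mrem ÷ 156.2 mrem/h = 1.088 h = 65.28 min.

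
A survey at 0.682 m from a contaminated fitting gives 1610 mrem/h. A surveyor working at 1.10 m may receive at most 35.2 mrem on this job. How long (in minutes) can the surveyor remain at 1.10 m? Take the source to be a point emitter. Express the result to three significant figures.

Since intensity falls as 1/r², rate at 1.10 m:
1610 × (0.682/1.10)² = 1610 × 0.3844 = 618.9 mrem/h.
Stay time = 35.2 mrem ÷ 618.9 mrem/h = 0.05688 h = 3.413 min.

3.41 min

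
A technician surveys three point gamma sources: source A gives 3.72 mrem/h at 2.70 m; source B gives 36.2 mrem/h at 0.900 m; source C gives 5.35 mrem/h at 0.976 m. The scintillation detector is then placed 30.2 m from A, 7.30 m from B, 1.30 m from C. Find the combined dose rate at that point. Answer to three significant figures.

3.60 mrem/h

Each source contributes Iᵢ·(dᵢ/rᵢ)²; contributions add.
A: 3.72 × (2.70/30.2)² = 0.02973 mrem/h
B: 36.2 × (0.900/7.30)² = 0.5502 mrem/h
C: 5.35 × (0.976/1.30)² = 3.016 mrem/h
Total = 0.02973 + 0.5502 + 3.016 = 3.596 mrem/h.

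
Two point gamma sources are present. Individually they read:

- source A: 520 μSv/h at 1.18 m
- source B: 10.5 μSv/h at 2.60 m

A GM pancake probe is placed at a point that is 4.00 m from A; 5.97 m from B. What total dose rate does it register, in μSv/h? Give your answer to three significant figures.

Each source contributes Iᵢ·(dᵢ/rᵢ)²; contributions add.
A: 520 × (1.18/4.00)² = 45.25 μSv/h
B: 10.5 × (2.60/5.97)² = 1.992 μSv/h
Total = 45.25 + 1.992 = 47.24 μSv/h.

47.2 μSv/h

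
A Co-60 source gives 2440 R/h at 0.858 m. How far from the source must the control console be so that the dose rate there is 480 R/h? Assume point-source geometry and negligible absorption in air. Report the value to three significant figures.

1.93 m

Intensity scales as (d₁/d₂)², so d₂ = d₁·√(I₁/I₂).
I₁/I₂ = 2440/480 = 5.083, so d₂ = 0.858 × √5.083 = 1.934 m.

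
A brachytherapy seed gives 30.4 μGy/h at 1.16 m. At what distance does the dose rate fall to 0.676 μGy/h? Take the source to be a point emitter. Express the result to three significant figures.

7.78 m

By the inverse-square law, d₂ = d₁·√(I₁/I₂).
I₁/I₂ = 30.4/0.676 = 44.97, so d₂ = 1.16 × √44.97 = 7.779 m.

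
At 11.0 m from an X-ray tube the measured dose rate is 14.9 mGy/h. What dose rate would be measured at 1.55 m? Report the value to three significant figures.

750 mGy/h

Using I₁d₁² = I₂d₂², scaling from 11.0 m to 1.55 m:
14.9 × (11.0/1.55)² = 14.9 × 50.36 = 750.4 mGy/h.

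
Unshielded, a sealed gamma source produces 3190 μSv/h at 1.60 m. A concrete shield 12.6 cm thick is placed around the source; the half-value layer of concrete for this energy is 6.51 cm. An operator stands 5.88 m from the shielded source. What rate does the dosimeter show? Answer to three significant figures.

Distance alone: 3190 × (1.60/5.88)² = 3190 × 0.07404 = 236.2 μSv/h.
Shield: 12.6/6.51 = 1.935 half-value layers → attenuation 2^(−1.935) = 0.2615.
Combined: 236.2 × 0.2615 = 61.77 μSv/h.

61.8 μSv/h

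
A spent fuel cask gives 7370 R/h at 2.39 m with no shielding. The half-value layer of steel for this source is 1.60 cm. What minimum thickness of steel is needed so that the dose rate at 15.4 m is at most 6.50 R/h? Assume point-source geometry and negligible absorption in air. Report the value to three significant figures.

At 15.4 m, distance alone gives 7370 × (2.39/15.4)² = 7370 × 0.02409 = 177.5 R/h.
Further attenuation needed: 177.5/6.50 = 27.31.
n = log₂(27.31) = 4.771 half-value layers.
Thickness = 4.771 × 1.60 cm = 7.634 cm.

7.63 cm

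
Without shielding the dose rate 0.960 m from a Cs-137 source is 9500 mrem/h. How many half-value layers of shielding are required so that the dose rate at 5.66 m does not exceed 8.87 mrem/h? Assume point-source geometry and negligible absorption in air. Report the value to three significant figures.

At 5.66 m, distance alone gives 9500 × (0.960/5.66)² = 9500 × 0.02877 = 273.3 mrem/h.
Further attenuation needed: 273.3/8.87 = 30.81.
n = log₂(30.81) = 4.945 half-value layers.

4.95 half-value layers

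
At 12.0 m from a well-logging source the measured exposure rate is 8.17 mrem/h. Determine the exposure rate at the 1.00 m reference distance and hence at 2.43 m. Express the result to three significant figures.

1180 mrem/h; 199 mrem/h

Intensity scales as (d₁/d₂)², so
At 1.00 m: 8.17 × (12.0/1.00)² = 8.17 × 144.0 = 1176 mrem/h
At 2.43 m: 1176 × (1.00/2.43)² = 1176 × 0.1694 = 199.2 mrem/h.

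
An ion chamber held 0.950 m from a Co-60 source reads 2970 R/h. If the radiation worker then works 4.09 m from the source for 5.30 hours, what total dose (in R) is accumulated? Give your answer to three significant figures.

Applying the 1/r² law, rate at 4.09 m:
(0.950/4.09)² = 0.05395, so 2970 × 0.05395 = 160.2 R/h.
Dose = rate × time = 160.2 R/h × 5.300 h = 849.1 R.

849 R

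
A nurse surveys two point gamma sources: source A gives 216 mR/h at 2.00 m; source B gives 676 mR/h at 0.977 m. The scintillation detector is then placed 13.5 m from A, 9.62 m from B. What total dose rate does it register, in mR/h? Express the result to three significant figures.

Each source contributes Iᵢ·(dᵢ/rᵢ)²; contributions add.
A: 216 × (2.00/13.5)² = 4.741 mR/h
B: 676 × (0.977/9.62)² = 6.972 mR/h
Total = 4.741 + 6.972 = 11.71 mR/h.

11.7 mR/h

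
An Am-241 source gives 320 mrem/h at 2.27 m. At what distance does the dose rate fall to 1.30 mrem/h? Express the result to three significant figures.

By the inverse-square law, d₂ = d₁·√(I₁/I₂).
I₁/I₂ = 320/1.30 = 246.2, so d₂ = 2.27 × √246.2 = 35.62 m.

35.6 m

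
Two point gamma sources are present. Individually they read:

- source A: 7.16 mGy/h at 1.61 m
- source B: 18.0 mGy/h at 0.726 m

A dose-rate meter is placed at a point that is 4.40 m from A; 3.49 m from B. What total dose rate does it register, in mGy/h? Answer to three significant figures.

By superposition, sum each source's inverse-square contribution:
A: 7.16 × (1.61/4.40)² = 0.9586 mGy/h
B: 18.0 × (0.726/3.49)² = 0.7789 mGy/h
Total = 0.9586 + 0.7789 = 1.738 mGy/h.

1.74 mGy/h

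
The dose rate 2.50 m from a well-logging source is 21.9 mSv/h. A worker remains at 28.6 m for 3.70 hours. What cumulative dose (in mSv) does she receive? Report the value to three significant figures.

Intensity scales as (d₁/d₂)², so rate at 28.6 m:
(2.50/28.6)² = 0.007641, so 21.9 × 0.007641 = 0.1673 mSv/h.
Dose = rate × time = 0.1673 mSv/h × 3.700 h = 0.6190 mSv.

0.619 mSv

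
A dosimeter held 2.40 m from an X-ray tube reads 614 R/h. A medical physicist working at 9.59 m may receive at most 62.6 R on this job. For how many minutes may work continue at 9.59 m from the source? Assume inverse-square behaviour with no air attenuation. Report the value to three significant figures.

97.7 min

Since intensity falls as 1/r², rate at 9.59 m:
614 × (2.40/9.59)² = 614 × 0.06263 = 38.45 R/h.
Stay time = 62.6 R ÷ 38.45 R/h = 1.628 h = 97.68 min.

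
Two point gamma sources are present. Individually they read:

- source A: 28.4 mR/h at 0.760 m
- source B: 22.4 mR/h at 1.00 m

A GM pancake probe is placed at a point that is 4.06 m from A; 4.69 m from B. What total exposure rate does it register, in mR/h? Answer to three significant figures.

Each source contributes Iᵢ·(dᵢ/rᵢ)²; contributions add.
A: 28.4 × (0.760/4.06)² = 0.9952 mR/h
B: 22.4 × (1.00/4.69)² = 1.018 mR/h
Total = 0.9952 + 1.018 = 2.013 mR/h.

2.01 mR/h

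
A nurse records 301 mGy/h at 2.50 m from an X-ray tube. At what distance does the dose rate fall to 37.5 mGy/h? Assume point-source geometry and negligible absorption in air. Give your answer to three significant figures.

7.08 m

Since intensity falls as 1/r², d₂ = d₁·√(I₁/I₂).
I₁/I₂ = 301/37.5 = 8.027, so d₂ = 2.50 × √8.027 = 7.083 m.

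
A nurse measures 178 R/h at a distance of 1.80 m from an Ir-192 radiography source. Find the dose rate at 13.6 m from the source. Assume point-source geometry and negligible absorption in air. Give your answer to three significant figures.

Since intensity falls as 1/r², the rate at 13.6 m is
(1.80/13.6)² = 0.01752, so 178 × 0.01752 = 3.119 R/h.

3.12 R/h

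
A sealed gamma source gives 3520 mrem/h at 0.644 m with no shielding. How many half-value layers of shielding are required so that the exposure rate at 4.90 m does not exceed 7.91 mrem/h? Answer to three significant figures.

2.94 half-value layers

At 4.90 m, distance alone gives 3520 × (0.644/4.90)² = 3520 × 0.01727 = 60.79 mrem/h.
Further attenuation needed: 60.79/7.91 = 7.685.
n = log₂(7.685) = 2.942 half-value layers.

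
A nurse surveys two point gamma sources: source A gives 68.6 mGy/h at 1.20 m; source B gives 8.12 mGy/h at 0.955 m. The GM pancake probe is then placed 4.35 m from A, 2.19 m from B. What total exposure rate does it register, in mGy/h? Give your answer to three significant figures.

By superposition, sum each source's inverse-square contribution:
A: 68.6 × (1.20/4.35)² = 5.220 mGy/h
B: 8.12 × (0.955/2.19)² = 1.544 mGy/h
Total = 5.220 + 1.544 = 6.764 mGy/h.

6.76 mGy/h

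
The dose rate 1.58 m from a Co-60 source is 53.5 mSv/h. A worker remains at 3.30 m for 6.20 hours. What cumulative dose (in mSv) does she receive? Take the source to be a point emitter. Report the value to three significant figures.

76.0 mSv

By the inverse-square law, rate at 3.30 m:
(1.58/3.30)² = 0.2292, so 53.5 × 0.2292 = 12.26 mSv/h.
Dose = rate × time = 12.26 mSv/h × 6.200 h = 76.01 mSv.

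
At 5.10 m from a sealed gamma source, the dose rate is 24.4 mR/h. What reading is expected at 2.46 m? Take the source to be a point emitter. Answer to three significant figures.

105 mR/h

Using I₁d₁² = I₂d₂², the rate at 2.46 m is
(5.10/2.46)² = 4.298, so 24.4 × 4.298 = 104.9 mR/h.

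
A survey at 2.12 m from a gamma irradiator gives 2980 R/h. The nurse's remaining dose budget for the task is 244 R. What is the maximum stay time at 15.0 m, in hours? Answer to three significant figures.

4.10 h

Applying the 1/r² law, rate at 15.0 m:
(2.12/15.0)² = 0.01998, so 2980 × 0.01998 = 59.54 R/h.
Stay time = 244 R ÷ 59.54 R/h = 4.098 h.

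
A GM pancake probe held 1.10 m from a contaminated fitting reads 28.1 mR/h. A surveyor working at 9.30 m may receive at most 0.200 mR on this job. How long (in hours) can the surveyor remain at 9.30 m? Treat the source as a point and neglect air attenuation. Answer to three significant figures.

0.509 h

Since intensity falls as 1/r², rate at 9.30 m:
(1.10/9.30)² = 0.01399, so 28.1 × 0.01399 = 0.3931 mR/h.
Stay time = 0.200 mR ÷ 0.3931 mR/h = 0.5088 h.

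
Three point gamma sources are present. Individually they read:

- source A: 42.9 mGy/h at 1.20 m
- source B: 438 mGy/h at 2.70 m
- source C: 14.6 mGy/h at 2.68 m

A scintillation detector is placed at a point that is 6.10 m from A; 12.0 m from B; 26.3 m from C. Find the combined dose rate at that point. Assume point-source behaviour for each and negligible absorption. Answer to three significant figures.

24.0 mGy/h

By superposition, sum each source's inverse-square contribution:
A: 42.9 × (1.20/6.10)² = 1.660 mGy/h
B: 438 × (2.70/12.0)² = 22.17 mGy/h
C: 14.6 × (2.68/26.3)² = 0.1516 mGy/h
Total = 1.660 + 22.17 + 0.1516 = 23.98 mGy/h.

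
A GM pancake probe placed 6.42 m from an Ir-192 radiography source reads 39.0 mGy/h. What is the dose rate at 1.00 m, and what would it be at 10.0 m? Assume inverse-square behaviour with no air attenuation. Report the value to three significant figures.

1610 mGy/h; 16.1 mGy/h

Applying the 1/r² law,
At 1.00 m: 39.0 × (6.42/1.00)² = 39.0 × 41.22 = 1608 mGy/h
At 10.0 m: 1608 × (1.00/10.0)² = 1608 × 0.01000 = 16.08 mGy/h.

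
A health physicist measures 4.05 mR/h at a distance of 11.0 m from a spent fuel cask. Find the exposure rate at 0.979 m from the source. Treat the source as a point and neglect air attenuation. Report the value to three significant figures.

511 mR/h

By the inverse-square law, the rate at 0.979 m is
(11.0/0.979)² = 126.2, so 4.05 × 126.2 = 511.1 mR/h.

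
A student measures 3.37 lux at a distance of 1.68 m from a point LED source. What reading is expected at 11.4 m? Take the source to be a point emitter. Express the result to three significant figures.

Intensity scales as (d₁/d₂)², so the rate at 11.4 m is
3.37 × (1.68/11.4)² = 3.37 × 0.02172 = 0.07320 lux.

0.0732 lux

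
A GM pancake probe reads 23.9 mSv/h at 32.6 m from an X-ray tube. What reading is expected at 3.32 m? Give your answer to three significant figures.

2300 mSv/h

Using I₁d₁² = I₂d₂², the rate at 3.32 m is
(32.6/3.32)² = 96.42, so 23.9 × 96.42 = 2304 mSv/h.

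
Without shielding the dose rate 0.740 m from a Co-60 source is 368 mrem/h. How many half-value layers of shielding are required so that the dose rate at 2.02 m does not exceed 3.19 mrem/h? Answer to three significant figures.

At 2.02 m, distance alone gives 368 × (0.740/2.02)² = 368 × 0.1342 = 49.39 mrem/h.
Further attenuation needed: 49.39/3.19 = 15.48.
n = log₂(15.48) = 3.952 half-value layers.

3.95 half-value layers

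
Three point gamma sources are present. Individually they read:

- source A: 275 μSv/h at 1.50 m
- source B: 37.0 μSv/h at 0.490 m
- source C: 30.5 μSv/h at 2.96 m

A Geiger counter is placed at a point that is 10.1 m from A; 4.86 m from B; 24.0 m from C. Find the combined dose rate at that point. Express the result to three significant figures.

6.91 μSv/h

Each source contributes Iᵢ·(dᵢ/rᵢ)²; contributions add.
A: 275 × (1.50/10.1)² = 6.066 μSv/h
B: 37.0 × (0.490/4.86)² = 0.3761 μSv/h
C: 30.5 × (2.96/24.0)² = 0.4639 μSv/h
Total = 6.066 + 0.3761 + 0.4639 = 6.906 μSv/h.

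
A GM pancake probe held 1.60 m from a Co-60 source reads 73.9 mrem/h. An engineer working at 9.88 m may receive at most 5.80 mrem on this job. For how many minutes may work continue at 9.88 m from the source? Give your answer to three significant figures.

180 min

Applying the 1/r² law, rate at 9.88 m:
73.9 × (1.60/9.88)² = 73.9 × 0.02623 = 1.938 mrem/h.
Stay time = 5.80 mrem ÷ 1.938 mrem/h = 2.993 h = 179.6 min.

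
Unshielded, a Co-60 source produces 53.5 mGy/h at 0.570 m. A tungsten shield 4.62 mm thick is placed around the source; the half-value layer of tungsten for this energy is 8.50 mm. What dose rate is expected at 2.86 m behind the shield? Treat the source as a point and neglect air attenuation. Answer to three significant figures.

1.46 mGy/h

Distance alone: 53.5 × (0.570/2.86)² = 53.5 × 0.03972 = 2.125 mGy/h.
Shield: 4.62/8.50 = 0.5435 half-value layers → attenuation 2^(−0.5435) = 0.6861.
Combined: 2.125 × 0.6861 = 1.458 mGy/h.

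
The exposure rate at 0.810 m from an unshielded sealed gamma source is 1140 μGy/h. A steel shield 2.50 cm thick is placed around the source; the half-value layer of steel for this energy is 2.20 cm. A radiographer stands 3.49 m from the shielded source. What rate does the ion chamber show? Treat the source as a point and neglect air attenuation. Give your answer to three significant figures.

27.9 μGy/h

Distance alone: (0.810/3.49)² = 0.05387, so 1140 × 0.05387 = 61.41 μGy/h.
Shield: 2.50/2.20 = 1.136 half-value layers → attenuation 2^(−1.136) = 0.4550.
Combined: 61.41 × 0.4550 = 27.94 μGy/h.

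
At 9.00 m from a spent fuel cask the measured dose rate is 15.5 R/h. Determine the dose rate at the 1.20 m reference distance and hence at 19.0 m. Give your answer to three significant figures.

Using I₁d₁² = I₂d₂²,
At 1.20 m: (9.00/1.20)² = 56.25, so 15.5 × 56.25 = 871.9 R/h
At 19.0 m: (1.20/19.0)² = 0.003989, so 871.9 × 0.003989 = 3.478 R/h.

872 R/h; 3.48 R/h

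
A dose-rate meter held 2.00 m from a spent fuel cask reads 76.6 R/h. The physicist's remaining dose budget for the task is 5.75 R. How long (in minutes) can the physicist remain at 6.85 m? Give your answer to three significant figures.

52.8 min

Intensity scales as (d₁/d₂)², so rate at 6.85 m:
(2.00/6.85)² = 0.08525, so 76.6 × 0.08525 = 6.530 R/h.
Stay time = 5.75 R ÷ 6.530 R/h = 0.8806 h = 52.84 min.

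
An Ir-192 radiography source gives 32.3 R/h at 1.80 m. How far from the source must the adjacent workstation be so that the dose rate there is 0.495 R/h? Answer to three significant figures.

14.5 m

Since intensity falls as 1/r², d₂ = d₁·√(I₁/I₂).
I₁/I₂ = 32.3/0.495 = 65.25, so d₂ = 1.80 × √65.25 = 14.54 m.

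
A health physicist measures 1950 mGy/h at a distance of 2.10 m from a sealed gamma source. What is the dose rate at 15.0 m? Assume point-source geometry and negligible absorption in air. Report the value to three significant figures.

38.2 mGy/h

Since intensity falls as 1/r², the rate at 15.0 m is
(2.10/15.0)² = 0.01960, so 1950 × 0.01960 = 38.22 mGy/h.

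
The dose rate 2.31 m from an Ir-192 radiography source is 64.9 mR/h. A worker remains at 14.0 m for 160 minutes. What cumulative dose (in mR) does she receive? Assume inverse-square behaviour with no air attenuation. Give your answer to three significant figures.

4.71 mR

Intensity scales as (d₁/d₂)², so rate at 14.0 m:
64.9 × (2.31/14.0)² = 64.9 × 0.02723 = 1.767 mR/h.
Dose = rate × time = 1.767 mR/h × 2.667 h = 4.713 mR.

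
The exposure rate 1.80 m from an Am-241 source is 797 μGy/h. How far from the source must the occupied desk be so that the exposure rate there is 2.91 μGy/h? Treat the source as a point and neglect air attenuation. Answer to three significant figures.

29.8 m

By the inverse-square law, d₂ = d₁·√(I₁/I₂).
I₁/I₂ = 797/2.91 = 273.9, so d₂ = 1.80 × √273.9 = 29.79 m.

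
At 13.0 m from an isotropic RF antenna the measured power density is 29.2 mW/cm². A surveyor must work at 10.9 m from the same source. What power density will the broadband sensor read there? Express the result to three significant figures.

Using I₁d₁² = I₂d₂², scaling from 13.0 m to 10.9 m:
(13.0/10.9)² = 1.422, so 29.2 × 1.422 = 41.52 mW/cm².

41.5 mW/cm²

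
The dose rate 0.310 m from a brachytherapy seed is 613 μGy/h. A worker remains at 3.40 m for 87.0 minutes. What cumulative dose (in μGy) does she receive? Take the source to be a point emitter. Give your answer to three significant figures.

7.39 μGy

Applying the 1/r² law, rate at 3.40 m:
(0.310/3.40)² = 0.008313, so 613 × 0.008313 = 5.096 μGy/h.
Dose = rate × time = 5.096 μGy/h × 1.450 h = 7.389 μGy.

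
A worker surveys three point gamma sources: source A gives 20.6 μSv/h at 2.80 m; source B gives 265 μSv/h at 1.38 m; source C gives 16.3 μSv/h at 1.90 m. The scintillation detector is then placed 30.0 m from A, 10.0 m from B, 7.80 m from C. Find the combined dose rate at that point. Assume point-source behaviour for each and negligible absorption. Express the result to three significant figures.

6.19 μSv/h

Each source contributes Iᵢ·(dᵢ/rᵢ)²; contributions add.
A: 20.6 × (2.80/30.0)² = 0.1794 μSv/h
B: 265 × (1.38/10.0)² = 5.047 μSv/h
C: 16.3 × (1.90/7.80)² = 0.9672 μSv/h
Total = 0.1794 + 5.047 + 0.9672 = 6.194 μSv/h.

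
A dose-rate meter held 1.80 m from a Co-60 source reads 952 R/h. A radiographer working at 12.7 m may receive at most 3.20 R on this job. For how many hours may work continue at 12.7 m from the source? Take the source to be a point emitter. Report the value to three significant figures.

By the inverse-square law, rate at 12.7 m:
(1.80/12.7)² = 0.02009, so 952 × 0.02009 = 19.13 R/h.
Stay time = 3.20 R ÷ 19.13 R/h = 0.1673 h.

0.167 h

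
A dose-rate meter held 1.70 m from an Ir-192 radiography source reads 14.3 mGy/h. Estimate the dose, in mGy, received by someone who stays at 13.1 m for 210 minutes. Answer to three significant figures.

0.843 mGy

Intensity scales as (d₁/d₂)², so rate at 13.1 m:
14.3 × (1.70/13.1)² = 14.3 × 0.01684 = 0.2408 mGy/h.
Dose = rate × time = 0.2408 mGy/h × 3.500 h = 0.8428 mGy.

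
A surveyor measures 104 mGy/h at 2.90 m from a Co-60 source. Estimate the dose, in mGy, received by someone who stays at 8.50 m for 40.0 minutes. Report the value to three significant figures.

Applying the 1/r² law, rate at 8.50 m:
(2.90/8.50)² = 0.1164, so 104 × 0.1164 = 12.11 mGy/h.
Dose = rate × time = 12.11 mGy/h × 0.6667 h = 8.074 mGy.

8.07 mGy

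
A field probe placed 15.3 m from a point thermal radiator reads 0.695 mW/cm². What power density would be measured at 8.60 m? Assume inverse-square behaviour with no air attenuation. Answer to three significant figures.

Using I₁d₁² = I₂d₂², scaling from 15.3 m to 8.60 m:
0.695 × (15.3/8.60)² = 0.695 × 3.165 = 2.200 mW/cm².

2.20 mW/cm²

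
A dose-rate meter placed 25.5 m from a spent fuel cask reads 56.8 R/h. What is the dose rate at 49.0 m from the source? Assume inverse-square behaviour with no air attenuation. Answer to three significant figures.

15.4 R/h

Applying the 1/r² law, scaling from 25.5 m to 49.0 m:
(25.5/49.0)² = 0.2708, so 56.8 × 0.2708 = 15.38 R/h.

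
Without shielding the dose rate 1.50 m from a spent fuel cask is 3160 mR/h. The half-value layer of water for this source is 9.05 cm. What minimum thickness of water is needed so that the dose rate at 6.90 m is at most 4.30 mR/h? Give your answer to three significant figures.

46.3 cm

At 6.90 m, distance alone gives 3160 × (1.50/6.90)² = 3160 × 0.04726 = 149.3 mR/h.
Further attenuation needed: 149.3/4.30 = 34.72.
n = log₂(34.72) = 5.118 half-value layers.
Thickness = 5.118 × 9.05 cm = 46.32 cm.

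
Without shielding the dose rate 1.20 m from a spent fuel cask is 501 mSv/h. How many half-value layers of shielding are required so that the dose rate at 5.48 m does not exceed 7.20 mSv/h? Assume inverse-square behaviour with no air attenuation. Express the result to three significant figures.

1.74 half-value layers

At 5.48 m, distance alone gives (1.20/5.48)² = 0.04795, so 501 × 0.04795 = 24.02 mSv/h.
Further attenuation needed: 24.02/7.20 = 3.336.
n = log₂(3.336) = 1.738 half-value layers.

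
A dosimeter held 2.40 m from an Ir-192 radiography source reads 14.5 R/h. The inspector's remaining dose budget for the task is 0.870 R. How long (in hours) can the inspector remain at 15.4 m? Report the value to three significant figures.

Using I₁d₁² = I₂d₂², rate at 15.4 m:
(2.40/15.4)² = 0.02429, so 14.5 × 0.02429 = 0.3522 R/h.
Stay time = 0.870 R ÷ 0.3522 R/h = 2.470 h.

2.47 h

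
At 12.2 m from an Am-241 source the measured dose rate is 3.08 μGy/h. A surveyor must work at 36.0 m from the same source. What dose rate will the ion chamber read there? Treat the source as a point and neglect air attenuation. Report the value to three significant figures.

0.354 μGy/h

Intensity scales as (d₁/d₂)², so scaling from 12.2 m to 36.0 m:
(12.2/36.0)² = 0.1148, so 3.08 × 0.1148 = 0.3536 μGy/h.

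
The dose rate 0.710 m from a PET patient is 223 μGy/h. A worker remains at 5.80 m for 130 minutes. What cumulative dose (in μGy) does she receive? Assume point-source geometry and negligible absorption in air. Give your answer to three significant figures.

Applying the 1/r² law, rate at 5.80 m:
(0.710/5.80)² = 0.01499, so 223 × 0.01499 = 3.343 μGy/h.
Dose = rate × time = 3.343 μGy/h × 2.167 h = 7.244 μGy.

7.24 μGy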